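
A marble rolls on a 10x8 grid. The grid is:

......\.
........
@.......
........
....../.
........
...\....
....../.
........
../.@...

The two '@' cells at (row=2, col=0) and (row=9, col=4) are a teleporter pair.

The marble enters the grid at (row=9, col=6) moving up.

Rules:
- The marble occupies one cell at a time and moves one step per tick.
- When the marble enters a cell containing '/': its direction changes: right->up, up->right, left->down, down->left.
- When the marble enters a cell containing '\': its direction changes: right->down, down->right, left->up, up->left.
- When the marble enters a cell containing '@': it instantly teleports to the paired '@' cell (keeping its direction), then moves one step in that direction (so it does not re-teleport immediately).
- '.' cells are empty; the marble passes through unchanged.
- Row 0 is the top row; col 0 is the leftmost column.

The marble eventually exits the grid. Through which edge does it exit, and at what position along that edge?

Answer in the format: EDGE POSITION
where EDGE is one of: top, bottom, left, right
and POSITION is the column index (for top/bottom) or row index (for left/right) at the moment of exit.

Step 1: enter (9,6), '.' pass, move up to (8,6)
Step 2: enter (8,6), '.' pass, move up to (7,6)
Step 3: enter (7,6), '/' deflects up->right, move right to (7,7)
Step 4: enter (7,7), '.' pass, move right to (7,8)
Step 5: at (7,8) — EXIT via right edge, pos 7

Answer: right 7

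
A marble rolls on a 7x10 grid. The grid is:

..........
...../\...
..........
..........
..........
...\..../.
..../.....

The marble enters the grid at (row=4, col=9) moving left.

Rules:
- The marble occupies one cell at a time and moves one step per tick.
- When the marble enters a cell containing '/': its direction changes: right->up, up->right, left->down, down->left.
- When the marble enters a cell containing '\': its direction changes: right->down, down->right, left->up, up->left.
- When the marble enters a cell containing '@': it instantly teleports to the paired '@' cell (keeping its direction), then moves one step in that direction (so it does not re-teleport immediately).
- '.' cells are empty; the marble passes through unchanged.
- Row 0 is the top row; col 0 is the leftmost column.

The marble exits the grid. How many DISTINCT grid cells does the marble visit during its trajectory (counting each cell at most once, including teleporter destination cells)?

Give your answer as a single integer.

Answer: 10

Derivation:
Step 1: enter (4,9), '.' pass, move left to (4,8)
Step 2: enter (4,8), '.' pass, move left to (4,7)
Step 3: enter (4,7), '.' pass, move left to (4,6)
Step 4: enter (4,6), '.' pass, move left to (4,5)
Step 5: enter (4,5), '.' pass, move left to (4,4)
Step 6: enter (4,4), '.' pass, move left to (4,3)
Step 7: enter (4,3), '.' pass, move left to (4,2)
Step 8: enter (4,2), '.' pass, move left to (4,1)
Step 9: enter (4,1), '.' pass, move left to (4,0)
Step 10: enter (4,0), '.' pass, move left to (4,-1)
Step 11: at (4,-1) — EXIT via left edge, pos 4
Distinct cells visited: 10 (path length 10)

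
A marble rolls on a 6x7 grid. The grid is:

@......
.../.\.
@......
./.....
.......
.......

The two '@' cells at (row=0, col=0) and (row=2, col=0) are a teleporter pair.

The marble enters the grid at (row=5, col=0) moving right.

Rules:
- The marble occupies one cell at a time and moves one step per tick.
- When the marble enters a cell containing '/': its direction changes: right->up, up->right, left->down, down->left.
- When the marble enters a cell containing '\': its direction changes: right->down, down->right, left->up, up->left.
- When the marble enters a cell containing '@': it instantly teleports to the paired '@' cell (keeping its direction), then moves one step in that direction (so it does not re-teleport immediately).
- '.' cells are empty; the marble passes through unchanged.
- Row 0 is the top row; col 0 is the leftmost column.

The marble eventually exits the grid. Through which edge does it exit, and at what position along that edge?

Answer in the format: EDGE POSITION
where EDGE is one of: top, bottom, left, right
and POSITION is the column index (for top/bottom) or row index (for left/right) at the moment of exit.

Step 1: enter (5,0), '.' pass, move right to (5,1)
Step 2: enter (5,1), '.' pass, move right to (5,2)
Step 3: enter (5,2), '.' pass, move right to (5,3)
Step 4: enter (5,3), '.' pass, move right to (5,4)
Step 5: enter (5,4), '.' pass, move right to (5,5)
Step 6: enter (5,5), '.' pass, move right to (5,6)
Step 7: enter (5,6), '.' pass, move right to (5,7)
Step 8: at (5,7) — EXIT via right edge, pos 5

Answer: right 5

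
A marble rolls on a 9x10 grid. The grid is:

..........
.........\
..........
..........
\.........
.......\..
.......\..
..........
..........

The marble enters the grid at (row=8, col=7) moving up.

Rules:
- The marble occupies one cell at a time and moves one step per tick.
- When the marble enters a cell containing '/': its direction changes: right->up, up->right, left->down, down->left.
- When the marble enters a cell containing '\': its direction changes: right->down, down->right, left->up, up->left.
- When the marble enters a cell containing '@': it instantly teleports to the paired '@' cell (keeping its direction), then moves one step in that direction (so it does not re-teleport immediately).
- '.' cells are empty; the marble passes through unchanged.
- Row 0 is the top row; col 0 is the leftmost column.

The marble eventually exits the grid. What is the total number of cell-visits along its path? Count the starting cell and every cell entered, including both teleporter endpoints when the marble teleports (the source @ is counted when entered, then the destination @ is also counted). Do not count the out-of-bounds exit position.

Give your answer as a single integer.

Step 1: enter (8,7), '.' pass, move up to (7,7)
Step 2: enter (7,7), '.' pass, move up to (6,7)
Step 3: enter (6,7), '\' deflects up->left, move left to (6,6)
Step 4: enter (6,6), '.' pass, move left to (6,5)
Step 5: enter (6,5), '.' pass, move left to (6,4)
Step 6: enter (6,4), '.' pass, move left to (6,3)
Step 7: enter (6,3), '.' pass, move left to (6,2)
Step 8: enter (6,2), '.' pass, move left to (6,1)
Step 9: enter (6,1), '.' pass, move left to (6,0)
Step 10: enter (6,0), '.' pass, move left to (6,-1)
Step 11: at (6,-1) — EXIT via left edge, pos 6
Path length (cell visits): 10

Answer: 10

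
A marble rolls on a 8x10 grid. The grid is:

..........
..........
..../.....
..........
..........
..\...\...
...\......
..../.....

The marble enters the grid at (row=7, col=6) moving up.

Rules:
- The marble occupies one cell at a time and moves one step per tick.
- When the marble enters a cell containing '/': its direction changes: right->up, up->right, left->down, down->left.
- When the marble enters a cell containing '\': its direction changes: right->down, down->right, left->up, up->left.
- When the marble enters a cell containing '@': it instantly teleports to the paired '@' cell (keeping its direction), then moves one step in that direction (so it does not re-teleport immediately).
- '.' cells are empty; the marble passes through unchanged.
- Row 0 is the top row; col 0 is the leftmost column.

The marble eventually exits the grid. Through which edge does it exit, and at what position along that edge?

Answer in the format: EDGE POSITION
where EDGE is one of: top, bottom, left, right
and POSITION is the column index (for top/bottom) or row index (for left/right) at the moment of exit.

Step 1: enter (7,6), '.' pass, move up to (6,6)
Step 2: enter (6,6), '.' pass, move up to (5,6)
Step 3: enter (5,6), '\' deflects up->left, move left to (5,5)
Step 4: enter (5,5), '.' pass, move left to (5,4)
Step 5: enter (5,4), '.' pass, move left to (5,3)
Step 6: enter (5,3), '.' pass, move left to (5,2)
Step 7: enter (5,2), '\' deflects left->up, move up to (4,2)
Step 8: enter (4,2), '.' pass, move up to (3,2)
Step 9: enter (3,2), '.' pass, move up to (2,2)
Step 10: enter (2,2), '.' pass, move up to (1,2)
Step 11: enter (1,2), '.' pass, move up to (0,2)
Step 12: enter (0,2), '.' pass, move up to (-1,2)
Step 13: at (-1,2) — EXIT via top edge, pos 2

Answer: top 2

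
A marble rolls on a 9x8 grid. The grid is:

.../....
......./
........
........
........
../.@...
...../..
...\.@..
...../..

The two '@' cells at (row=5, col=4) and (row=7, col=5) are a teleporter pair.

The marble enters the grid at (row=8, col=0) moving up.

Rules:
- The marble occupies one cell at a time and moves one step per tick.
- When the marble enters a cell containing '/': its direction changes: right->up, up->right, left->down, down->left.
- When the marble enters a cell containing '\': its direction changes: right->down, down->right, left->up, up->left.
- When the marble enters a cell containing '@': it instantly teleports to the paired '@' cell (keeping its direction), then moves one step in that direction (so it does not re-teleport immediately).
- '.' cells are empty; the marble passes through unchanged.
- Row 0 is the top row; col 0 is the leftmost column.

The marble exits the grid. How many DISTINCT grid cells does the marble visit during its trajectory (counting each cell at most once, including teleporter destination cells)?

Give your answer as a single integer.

Step 1: enter (8,0), '.' pass, move up to (7,0)
Step 2: enter (7,0), '.' pass, move up to (6,0)
Step 3: enter (6,0), '.' pass, move up to (5,0)
Step 4: enter (5,0), '.' pass, move up to (4,0)
Step 5: enter (4,0), '.' pass, move up to (3,0)
Step 6: enter (3,0), '.' pass, move up to (2,0)
Step 7: enter (2,0), '.' pass, move up to (1,0)
Step 8: enter (1,0), '.' pass, move up to (0,0)
Step 9: enter (0,0), '.' pass, move up to (-1,0)
Step 10: at (-1,0) — EXIT via top edge, pos 0
Distinct cells visited: 9 (path length 9)

Answer: 9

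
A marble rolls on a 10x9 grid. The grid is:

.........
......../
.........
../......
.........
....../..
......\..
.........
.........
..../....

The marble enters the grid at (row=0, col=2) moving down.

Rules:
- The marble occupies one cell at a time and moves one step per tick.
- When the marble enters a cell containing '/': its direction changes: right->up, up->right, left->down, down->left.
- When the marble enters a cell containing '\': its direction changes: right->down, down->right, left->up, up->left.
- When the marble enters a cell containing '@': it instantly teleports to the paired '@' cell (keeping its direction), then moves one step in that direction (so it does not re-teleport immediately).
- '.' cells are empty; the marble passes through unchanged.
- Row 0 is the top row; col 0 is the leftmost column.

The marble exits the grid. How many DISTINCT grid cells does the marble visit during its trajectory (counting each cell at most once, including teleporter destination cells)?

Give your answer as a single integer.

Step 1: enter (0,2), '.' pass, move down to (1,2)
Step 2: enter (1,2), '.' pass, move down to (2,2)
Step 3: enter (2,2), '.' pass, move down to (3,2)
Step 4: enter (3,2), '/' deflects down->left, move left to (3,1)
Step 5: enter (3,1), '.' pass, move left to (3,0)
Step 6: enter (3,0), '.' pass, move left to (3,-1)
Step 7: at (3,-1) — EXIT via left edge, pos 3
Distinct cells visited: 6 (path length 6)

Answer: 6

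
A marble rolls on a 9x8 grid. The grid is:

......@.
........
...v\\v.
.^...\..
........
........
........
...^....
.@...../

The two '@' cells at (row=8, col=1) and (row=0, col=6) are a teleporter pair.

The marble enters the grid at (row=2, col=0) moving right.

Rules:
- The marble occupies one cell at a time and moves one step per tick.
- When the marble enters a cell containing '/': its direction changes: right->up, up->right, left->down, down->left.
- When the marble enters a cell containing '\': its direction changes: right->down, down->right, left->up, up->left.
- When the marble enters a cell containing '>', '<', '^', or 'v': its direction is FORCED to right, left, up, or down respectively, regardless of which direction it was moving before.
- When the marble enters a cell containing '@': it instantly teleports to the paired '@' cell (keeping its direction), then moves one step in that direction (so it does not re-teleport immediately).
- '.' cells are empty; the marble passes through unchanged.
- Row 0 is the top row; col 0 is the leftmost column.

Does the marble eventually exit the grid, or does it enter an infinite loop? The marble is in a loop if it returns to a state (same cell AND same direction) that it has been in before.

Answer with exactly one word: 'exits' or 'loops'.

Step 1: enter (2,0), '.' pass, move right to (2,1)
Step 2: enter (2,1), '.' pass, move right to (2,2)
Step 3: enter (2,2), '.' pass, move right to (2,3)
Step 4: enter (2,3), 'v' forces right->down, move down to (3,3)
Step 5: enter (3,3), '.' pass, move down to (4,3)
Step 6: enter (4,3), '.' pass, move down to (5,3)
Step 7: enter (5,3), '.' pass, move down to (6,3)
Step 8: enter (6,3), '.' pass, move down to (7,3)
Step 9: enter (7,3), '^' forces down->up, move up to (6,3)
Step 10: enter (6,3), '.' pass, move up to (5,3)
Step 11: enter (5,3), '.' pass, move up to (4,3)
Step 12: enter (4,3), '.' pass, move up to (3,3)
Step 13: enter (3,3), '.' pass, move up to (2,3)
Step 14: enter (2,3), 'v' forces up->down, move down to (3,3)
Step 15: at (3,3) dir=down — LOOP DETECTED (seen before)

Answer: loops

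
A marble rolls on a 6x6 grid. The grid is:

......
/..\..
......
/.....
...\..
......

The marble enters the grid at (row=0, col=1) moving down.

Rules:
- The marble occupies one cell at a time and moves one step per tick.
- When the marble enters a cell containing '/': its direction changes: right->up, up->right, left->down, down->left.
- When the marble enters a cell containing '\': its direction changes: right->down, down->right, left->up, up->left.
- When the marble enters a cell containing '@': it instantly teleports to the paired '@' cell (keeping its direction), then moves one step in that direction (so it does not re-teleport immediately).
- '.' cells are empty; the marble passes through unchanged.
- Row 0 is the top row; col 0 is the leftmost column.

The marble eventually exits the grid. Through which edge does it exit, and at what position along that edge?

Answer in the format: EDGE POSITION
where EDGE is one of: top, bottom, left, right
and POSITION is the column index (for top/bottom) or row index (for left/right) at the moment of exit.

Step 1: enter (0,1), '.' pass, move down to (1,1)
Step 2: enter (1,1), '.' pass, move down to (2,1)
Step 3: enter (2,1), '.' pass, move down to (3,1)
Step 4: enter (3,1), '.' pass, move down to (4,1)
Step 5: enter (4,1), '.' pass, move down to (5,1)
Step 6: enter (5,1), '.' pass, move down to (6,1)
Step 7: at (6,1) — EXIT via bottom edge, pos 1

Answer: bottom 1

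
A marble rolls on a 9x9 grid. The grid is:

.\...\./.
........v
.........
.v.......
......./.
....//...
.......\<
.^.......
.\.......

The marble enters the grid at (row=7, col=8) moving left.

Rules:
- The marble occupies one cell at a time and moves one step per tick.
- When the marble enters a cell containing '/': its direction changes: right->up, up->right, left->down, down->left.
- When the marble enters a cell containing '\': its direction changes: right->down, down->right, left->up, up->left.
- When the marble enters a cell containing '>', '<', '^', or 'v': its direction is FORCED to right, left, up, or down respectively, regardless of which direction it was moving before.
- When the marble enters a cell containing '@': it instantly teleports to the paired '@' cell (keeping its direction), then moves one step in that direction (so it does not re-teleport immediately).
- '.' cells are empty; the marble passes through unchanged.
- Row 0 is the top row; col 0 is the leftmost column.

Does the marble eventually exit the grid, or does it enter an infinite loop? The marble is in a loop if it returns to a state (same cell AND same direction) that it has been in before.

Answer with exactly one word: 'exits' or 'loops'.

Step 1: enter (7,8), '.' pass, move left to (7,7)
Step 2: enter (7,7), '.' pass, move left to (7,6)
Step 3: enter (7,6), '.' pass, move left to (7,5)
Step 4: enter (7,5), '.' pass, move left to (7,4)
Step 5: enter (7,4), '.' pass, move left to (7,3)
Step 6: enter (7,3), '.' pass, move left to (7,2)
Step 7: enter (7,2), '.' pass, move left to (7,1)
Step 8: enter (7,1), '^' forces left->up, move up to (6,1)
Step 9: enter (6,1), '.' pass, move up to (5,1)
Step 10: enter (5,1), '.' pass, move up to (4,1)
Step 11: enter (4,1), '.' pass, move up to (3,1)
Step 12: enter (3,1), 'v' forces up->down, move down to (4,1)
Step 13: enter (4,1), '.' pass, move down to (5,1)
Step 14: enter (5,1), '.' pass, move down to (6,1)
Step 15: enter (6,1), '.' pass, move down to (7,1)
Step 16: enter (7,1), '^' forces down->up, move up to (6,1)
Step 17: at (6,1) dir=up — LOOP DETECTED (seen before)

Answer: loops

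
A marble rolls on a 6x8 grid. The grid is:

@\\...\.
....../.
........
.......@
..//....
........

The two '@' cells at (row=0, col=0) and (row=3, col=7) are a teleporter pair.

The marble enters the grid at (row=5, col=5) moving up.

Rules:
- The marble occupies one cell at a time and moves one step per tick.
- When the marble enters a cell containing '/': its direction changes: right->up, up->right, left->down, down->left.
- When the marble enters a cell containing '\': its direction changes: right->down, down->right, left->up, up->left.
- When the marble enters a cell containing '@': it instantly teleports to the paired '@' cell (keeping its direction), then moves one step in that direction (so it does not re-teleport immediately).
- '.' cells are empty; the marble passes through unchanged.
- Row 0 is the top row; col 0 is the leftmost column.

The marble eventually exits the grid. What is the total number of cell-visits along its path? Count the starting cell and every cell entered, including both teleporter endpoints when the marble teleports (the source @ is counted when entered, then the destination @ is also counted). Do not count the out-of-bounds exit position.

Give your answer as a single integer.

Step 1: enter (5,5), '.' pass, move up to (4,5)
Step 2: enter (4,5), '.' pass, move up to (3,5)
Step 3: enter (3,5), '.' pass, move up to (2,5)
Step 4: enter (2,5), '.' pass, move up to (1,5)
Step 5: enter (1,5), '.' pass, move up to (0,5)
Step 6: enter (0,5), '.' pass, move up to (-1,5)
Step 7: at (-1,5) — EXIT via top edge, pos 5
Path length (cell visits): 6

Answer: 6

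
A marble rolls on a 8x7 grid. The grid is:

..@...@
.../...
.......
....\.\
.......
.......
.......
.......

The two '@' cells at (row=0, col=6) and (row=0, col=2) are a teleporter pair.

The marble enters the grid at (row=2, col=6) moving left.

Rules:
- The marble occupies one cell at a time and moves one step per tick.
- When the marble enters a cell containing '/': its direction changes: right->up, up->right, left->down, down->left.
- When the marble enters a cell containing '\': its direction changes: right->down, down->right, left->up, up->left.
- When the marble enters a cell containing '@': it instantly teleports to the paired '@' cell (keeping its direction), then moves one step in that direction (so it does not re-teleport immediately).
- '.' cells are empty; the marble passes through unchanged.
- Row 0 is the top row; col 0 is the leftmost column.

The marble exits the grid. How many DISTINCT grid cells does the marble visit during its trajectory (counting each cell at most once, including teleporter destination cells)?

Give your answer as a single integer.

Answer: 7

Derivation:
Step 1: enter (2,6), '.' pass, move left to (2,5)
Step 2: enter (2,5), '.' pass, move left to (2,4)
Step 3: enter (2,4), '.' pass, move left to (2,3)
Step 4: enter (2,3), '.' pass, move left to (2,2)
Step 5: enter (2,2), '.' pass, move left to (2,1)
Step 6: enter (2,1), '.' pass, move left to (2,0)
Step 7: enter (2,0), '.' pass, move left to (2,-1)
Step 8: at (2,-1) — EXIT via left edge, pos 2
Distinct cells visited: 7 (path length 7)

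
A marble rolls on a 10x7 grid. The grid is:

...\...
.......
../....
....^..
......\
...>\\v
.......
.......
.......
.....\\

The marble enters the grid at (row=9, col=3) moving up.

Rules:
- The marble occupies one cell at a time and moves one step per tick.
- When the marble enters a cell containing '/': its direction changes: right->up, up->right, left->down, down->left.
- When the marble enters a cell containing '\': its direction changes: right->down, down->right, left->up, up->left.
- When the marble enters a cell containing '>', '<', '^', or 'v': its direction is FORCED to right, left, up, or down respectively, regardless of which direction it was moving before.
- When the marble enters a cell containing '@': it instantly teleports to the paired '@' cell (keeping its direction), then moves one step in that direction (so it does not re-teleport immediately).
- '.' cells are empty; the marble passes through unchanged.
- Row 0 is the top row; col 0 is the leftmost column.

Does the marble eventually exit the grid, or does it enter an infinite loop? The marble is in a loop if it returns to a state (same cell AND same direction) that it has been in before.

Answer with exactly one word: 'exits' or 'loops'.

Answer: exits

Derivation:
Step 1: enter (9,3), '.' pass, move up to (8,3)
Step 2: enter (8,3), '.' pass, move up to (7,3)
Step 3: enter (7,3), '.' pass, move up to (6,3)
Step 4: enter (6,3), '.' pass, move up to (5,3)
Step 5: enter (5,3), '>' forces up->right, move right to (5,4)
Step 6: enter (5,4), '\' deflects right->down, move down to (6,4)
Step 7: enter (6,4), '.' pass, move down to (7,4)
Step 8: enter (7,4), '.' pass, move down to (8,4)
Step 9: enter (8,4), '.' pass, move down to (9,4)
Step 10: enter (9,4), '.' pass, move down to (10,4)
Step 11: at (10,4) — EXIT via bottom edge, pos 4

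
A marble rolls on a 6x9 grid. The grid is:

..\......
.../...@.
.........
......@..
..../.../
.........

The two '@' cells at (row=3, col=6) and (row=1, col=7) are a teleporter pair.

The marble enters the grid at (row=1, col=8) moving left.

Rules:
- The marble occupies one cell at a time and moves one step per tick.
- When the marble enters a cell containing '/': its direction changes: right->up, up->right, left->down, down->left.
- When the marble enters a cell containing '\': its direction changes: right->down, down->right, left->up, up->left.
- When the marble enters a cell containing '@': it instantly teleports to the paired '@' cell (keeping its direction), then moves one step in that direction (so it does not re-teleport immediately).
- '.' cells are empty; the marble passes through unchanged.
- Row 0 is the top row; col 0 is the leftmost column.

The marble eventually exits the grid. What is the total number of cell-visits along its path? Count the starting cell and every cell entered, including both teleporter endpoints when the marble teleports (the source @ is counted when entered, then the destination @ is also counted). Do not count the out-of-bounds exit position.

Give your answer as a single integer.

Answer: 9

Derivation:
Step 1: enter (1,8), '.' pass, move left to (1,7)
Step 2: enter (1,7), '@' teleport (1,7)->(3,6), also enter (3,6), move left to (3,5)
Step 3: enter (3,5), '.' pass, move left to (3,4)
Step 4: enter (3,4), '.' pass, move left to (3,3)
Step 5: enter (3,3), '.' pass, move left to (3,2)
Step 6: enter (3,2), '.' pass, move left to (3,1)
Step 7: enter (3,1), '.' pass, move left to (3,0)
Step 8: enter (3,0), '.' pass, move left to (3,-1)
Step 9: at (3,-1) — EXIT via left edge, pos 3
Path length (cell visits): 9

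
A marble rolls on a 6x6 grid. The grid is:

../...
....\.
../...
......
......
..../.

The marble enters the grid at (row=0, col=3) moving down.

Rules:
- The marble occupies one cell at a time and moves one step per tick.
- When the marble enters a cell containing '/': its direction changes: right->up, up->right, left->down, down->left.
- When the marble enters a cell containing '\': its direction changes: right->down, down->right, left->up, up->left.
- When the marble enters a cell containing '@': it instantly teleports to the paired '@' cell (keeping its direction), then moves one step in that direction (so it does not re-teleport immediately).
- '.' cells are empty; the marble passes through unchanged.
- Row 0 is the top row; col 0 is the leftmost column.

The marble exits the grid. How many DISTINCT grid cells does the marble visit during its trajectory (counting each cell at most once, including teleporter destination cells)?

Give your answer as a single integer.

Answer: 6

Derivation:
Step 1: enter (0,3), '.' pass, move down to (1,3)
Step 2: enter (1,3), '.' pass, move down to (2,3)
Step 3: enter (2,3), '.' pass, move down to (3,3)
Step 4: enter (3,3), '.' pass, move down to (4,3)
Step 5: enter (4,3), '.' pass, move down to (5,3)
Step 6: enter (5,3), '.' pass, move down to (6,3)
Step 7: at (6,3) — EXIT via bottom edge, pos 3
Distinct cells visited: 6 (path length 6)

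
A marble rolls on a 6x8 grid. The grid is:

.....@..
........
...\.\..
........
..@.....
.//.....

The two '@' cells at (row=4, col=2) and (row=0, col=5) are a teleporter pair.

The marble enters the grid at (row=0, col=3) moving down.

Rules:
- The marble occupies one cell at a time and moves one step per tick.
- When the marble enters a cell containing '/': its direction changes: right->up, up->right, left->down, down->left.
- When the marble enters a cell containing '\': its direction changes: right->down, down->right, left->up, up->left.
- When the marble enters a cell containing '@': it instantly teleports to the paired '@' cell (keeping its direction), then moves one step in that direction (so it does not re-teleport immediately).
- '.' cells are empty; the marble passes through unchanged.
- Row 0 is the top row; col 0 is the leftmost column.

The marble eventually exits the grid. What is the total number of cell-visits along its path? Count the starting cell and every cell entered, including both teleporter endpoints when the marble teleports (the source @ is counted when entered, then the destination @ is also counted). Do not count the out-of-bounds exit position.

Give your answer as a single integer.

Answer: 8

Derivation:
Step 1: enter (0,3), '.' pass, move down to (1,3)
Step 2: enter (1,3), '.' pass, move down to (2,3)
Step 3: enter (2,3), '\' deflects down->right, move right to (2,4)
Step 4: enter (2,4), '.' pass, move right to (2,5)
Step 5: enter (2,5), '\' deflects right->down, move down to (3,5)
Step 6: enter (3,5), '.' pass, move down to (4,5)
Step 7: enter (4,5), '.' pass, move down to (5,5)
Step 8: enter (5,5), '.' pass, move down to (6,5)
Step 9: at (6,5) — EXIT via bottom edge, pos 5
Path length (cell visits): 8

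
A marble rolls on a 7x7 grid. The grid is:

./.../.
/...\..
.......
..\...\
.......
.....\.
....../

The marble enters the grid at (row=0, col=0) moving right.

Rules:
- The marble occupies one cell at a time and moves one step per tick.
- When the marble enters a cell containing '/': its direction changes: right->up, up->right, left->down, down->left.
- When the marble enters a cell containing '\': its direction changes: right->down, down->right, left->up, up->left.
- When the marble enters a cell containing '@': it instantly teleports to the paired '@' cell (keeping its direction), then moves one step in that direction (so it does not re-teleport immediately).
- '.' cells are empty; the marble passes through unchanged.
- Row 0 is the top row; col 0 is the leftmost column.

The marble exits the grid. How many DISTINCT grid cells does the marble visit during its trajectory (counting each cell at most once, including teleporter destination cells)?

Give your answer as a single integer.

Step 1: enter (0,0), '.' pass, move right to (0,1)
Step 2: enter (0,1), '/' deflects right->up, move up to (-1,1)
Step 3: at (-1,1) — EXIT via top edge, pos 1
Distinct cells visited: 2 (path length 2)

Answer: 2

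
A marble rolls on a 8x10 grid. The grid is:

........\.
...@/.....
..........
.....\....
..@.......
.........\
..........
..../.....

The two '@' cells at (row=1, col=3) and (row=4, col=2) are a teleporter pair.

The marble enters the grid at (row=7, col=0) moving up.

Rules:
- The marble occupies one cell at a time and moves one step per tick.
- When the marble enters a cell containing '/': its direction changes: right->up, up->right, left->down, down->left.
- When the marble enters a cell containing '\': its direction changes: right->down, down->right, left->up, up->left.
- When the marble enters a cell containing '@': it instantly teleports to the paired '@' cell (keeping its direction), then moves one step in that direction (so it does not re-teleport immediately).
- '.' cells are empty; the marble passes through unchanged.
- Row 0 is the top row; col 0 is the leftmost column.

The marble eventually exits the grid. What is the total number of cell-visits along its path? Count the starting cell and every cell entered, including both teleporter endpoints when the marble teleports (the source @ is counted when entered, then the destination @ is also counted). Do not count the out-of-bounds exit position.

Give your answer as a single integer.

Answer: 8

Derivation:
Step 1: enter (7,0), '.' pass, move up to (6,0)
Step 2: enter (6,0), '.' pass, move up to (5,0)
Step 3: enter (5,0), '.' pass, move up to (4,0)
Step 4: enter (4,0), '.' pass, move up to (3,0)
Step 5: enter (3,0), '.' pass, move up to (2,0)
Step 6: enter (2,0), '.' pass, move up to (1,0)
Step 7: enter (1,0), '.' pass, move up to (0,0)
Step 8: enter (0,0), '.' pass, move up to (-1,0)
Step 9: at (-1,0) — EXIT via top edge, pos 0
Path length (cell visits): 8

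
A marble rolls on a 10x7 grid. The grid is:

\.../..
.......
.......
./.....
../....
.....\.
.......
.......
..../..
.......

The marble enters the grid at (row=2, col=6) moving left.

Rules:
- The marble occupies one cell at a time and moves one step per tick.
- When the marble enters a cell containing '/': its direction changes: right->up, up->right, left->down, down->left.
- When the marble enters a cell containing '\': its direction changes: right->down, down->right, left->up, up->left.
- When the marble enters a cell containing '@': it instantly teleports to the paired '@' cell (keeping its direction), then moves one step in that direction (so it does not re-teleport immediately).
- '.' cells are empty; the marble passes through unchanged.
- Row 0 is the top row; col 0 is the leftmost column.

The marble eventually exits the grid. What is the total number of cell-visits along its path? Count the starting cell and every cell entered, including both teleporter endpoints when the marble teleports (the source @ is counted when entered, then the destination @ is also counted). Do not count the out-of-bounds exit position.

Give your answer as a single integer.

Answer: 7

Derivation:
Step 1: enter (2,6), '.' pass, move left to (2,5)
Step 2: enter (2,5), '.' pass, move left to (2,4)
Step 3: enter (2,4), '.' pass, move left to (2,3)
Step 4: enter (2,3), '.' pass, move left to (2,2)
Step 5: enter (2,2), '.' pass, move left to (2,1)
Step 6: enter (2,1), '.' pass, move left to (2,0)
Step 7: enter (2,0), '.' pass, move left to (2,-1)
Step 8: at (2,-1) — EXIT via left edge, pos 2
Path length (cell visits): 7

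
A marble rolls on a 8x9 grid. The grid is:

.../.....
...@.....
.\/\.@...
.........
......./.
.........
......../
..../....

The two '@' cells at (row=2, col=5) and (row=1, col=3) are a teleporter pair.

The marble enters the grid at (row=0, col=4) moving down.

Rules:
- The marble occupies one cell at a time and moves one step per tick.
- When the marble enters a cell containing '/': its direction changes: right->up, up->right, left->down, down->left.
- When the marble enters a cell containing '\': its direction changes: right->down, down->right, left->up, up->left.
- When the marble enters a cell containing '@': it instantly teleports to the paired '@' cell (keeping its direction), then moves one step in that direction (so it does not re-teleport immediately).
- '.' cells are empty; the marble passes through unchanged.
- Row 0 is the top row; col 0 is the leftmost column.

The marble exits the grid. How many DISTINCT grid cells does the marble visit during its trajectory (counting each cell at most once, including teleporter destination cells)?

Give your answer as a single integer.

Step 1: enter (0,4), '.' pass, move down to (1,4)
Step 2: enter (1,4), '.' pass, move down to (2,4)
Step 3: enter (2,4), '.' pass, move down to (3,4)
Step 4: enter (3,4), '.' pass, move down to (4,4)
Step 5: enter (4,4), '.' pass, move down to (5,4)
Step 6: enter (5,4), '.' pass, move down to (6,4)
Step 7: enter (6,4), '.' pass, move down to (7,4)
Step 8: enter (7,4), '/' deflects down->left, move left to (7,3)
Step 9: enter (7,3), '.' pass, move left to (7,2)
Step 10: enter (7,2), '.' pass, move left to (7,1)
Step 11: enter (7,1), '.' pass, move left to (7,0)
Step 12: enter (7,0), '.' pass, move left to (7,-1)
Step 13: at (7,-1) — EXIT via left edge, pos 7
Distinct cells visited: 12 (path length 12)

Answer: 12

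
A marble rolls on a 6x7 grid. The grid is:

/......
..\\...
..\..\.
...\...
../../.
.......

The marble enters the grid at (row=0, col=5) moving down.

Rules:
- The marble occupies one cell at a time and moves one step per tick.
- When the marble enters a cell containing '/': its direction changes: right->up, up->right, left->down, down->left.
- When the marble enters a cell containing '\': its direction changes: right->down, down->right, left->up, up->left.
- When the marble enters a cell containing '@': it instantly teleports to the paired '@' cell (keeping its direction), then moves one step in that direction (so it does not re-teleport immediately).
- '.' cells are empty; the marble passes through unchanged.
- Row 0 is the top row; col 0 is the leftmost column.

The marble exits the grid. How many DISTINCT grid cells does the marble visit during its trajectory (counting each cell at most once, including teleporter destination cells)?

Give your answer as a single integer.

Answer: 4

Derivation:
Step 1: enter (0,5), '.' pass, move down to (1,5)
Step 2: enter (1,5), '.' pass, move down to (2,5)
Step 3: enter (2,5), '\' deflects down->right, move right to (2,6)
Step 4: enter (2,6), '.' pass, move right to (2,7)
Step 5: at (2,7) — EXIT via right edge, pos 2
Distinct cells visited: 4 (path length 4)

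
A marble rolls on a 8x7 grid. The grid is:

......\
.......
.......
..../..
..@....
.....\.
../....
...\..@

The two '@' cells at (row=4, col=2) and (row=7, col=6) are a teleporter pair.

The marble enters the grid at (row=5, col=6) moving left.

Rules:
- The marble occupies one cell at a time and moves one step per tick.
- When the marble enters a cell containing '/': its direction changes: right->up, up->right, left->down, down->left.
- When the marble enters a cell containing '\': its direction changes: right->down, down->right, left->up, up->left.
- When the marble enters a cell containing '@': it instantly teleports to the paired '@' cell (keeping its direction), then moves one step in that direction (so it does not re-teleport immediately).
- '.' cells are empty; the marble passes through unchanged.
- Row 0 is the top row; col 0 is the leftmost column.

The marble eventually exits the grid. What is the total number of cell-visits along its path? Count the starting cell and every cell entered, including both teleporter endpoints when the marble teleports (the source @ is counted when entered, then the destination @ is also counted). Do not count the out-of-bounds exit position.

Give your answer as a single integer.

Step 1: enter (5,6), '.' pass, move left to (5,5)
Step 2: enter (5,5), '\' deflects left->up, move up to (4,5)
Step 3: enter (4,5), '.' pass, move up to (3,5)
Step 4: enter (3,5), '.' pass, move up to (2,5)
Step 5: enter (2,5), '.' pass, move up to (1,5)
Step 6: enter (1,5), '.' pass, move up to (0,5)
Step 7: enter (0,5), '.' pass, move up to (-1,5)
Step 8: at (-1,5) — EXIT via top edge, pos 5
Path length (cell visits): 7

Answer: 7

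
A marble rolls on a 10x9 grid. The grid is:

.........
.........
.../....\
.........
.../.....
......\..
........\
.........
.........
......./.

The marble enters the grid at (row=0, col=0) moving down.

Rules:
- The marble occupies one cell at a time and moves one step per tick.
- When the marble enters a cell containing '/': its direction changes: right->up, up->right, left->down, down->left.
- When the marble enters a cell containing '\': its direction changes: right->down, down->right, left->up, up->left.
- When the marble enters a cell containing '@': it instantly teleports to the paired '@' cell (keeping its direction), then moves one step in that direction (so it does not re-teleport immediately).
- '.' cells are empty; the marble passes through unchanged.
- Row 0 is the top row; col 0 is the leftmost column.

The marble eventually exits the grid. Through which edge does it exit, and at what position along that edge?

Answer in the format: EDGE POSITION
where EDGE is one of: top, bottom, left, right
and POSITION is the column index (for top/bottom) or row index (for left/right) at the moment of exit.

Step 1: enter (0,0), '.' pass, move down to (1,0)
Step 2: enter (1,0), '.' pass, move down to (2,0)
Step 3: enter (2,0), '.' pass, move down to (3,0)
Step 4: enter (3,0), '.' pass, move down to (4,0)
Step 5: enter (4,0), '.' pass, move down to (5,0)
Step 6: enter (5,0), '.' pass, move down to (6,0)
Step 7: enter (6,0), '.' pass, move down to (7,0)
Step 8: enter (7,0), '.' pass, move down to (8,0)
Step 9: enter (8,0), '.' pass, move down to (9,0)
Step 10: enter (9,0), '.' pass, move down to (10,0)
Step 11: at (10,0) — EXIT via bottom edge, pos 0

Answer: bottom 0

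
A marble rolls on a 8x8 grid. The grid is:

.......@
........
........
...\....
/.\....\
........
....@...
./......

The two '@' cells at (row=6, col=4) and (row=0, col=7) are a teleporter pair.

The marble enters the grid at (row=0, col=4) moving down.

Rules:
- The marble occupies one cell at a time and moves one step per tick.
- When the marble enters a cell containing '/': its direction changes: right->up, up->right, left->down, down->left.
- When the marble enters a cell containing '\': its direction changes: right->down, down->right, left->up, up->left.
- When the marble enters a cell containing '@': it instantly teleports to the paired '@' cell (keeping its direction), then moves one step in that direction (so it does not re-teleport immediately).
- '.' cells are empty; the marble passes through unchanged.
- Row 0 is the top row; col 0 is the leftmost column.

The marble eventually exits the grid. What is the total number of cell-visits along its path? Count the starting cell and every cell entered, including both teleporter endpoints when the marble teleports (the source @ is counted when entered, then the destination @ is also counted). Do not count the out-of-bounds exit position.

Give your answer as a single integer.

Step 1: enter (0,4), '.' pass, move down to (1,4)
Step 2: enter (1,4), '.' pass, move down to (2,4)
Step 3: enter (2,4), '.' pass, move down to (3,4)
Step 4: enter (3,4), '.' pass, move down to (4,4)
Step 5: enter (4,4), '.' pass, move down to (5,4)
Step 6: enter (5,4), '.' pass, move down to (6,4)
Step 7: enter (6,4), '@' teleport (6,4)->(0,7), also enter (0,7), move down to (1,7)
Step 8: enter (1,7), '.' pass, move down to (2,7)
Step 9: enter (2,7), '.' pass, move down to (3,7)
Step 10: enter (3,7), '.' pass, move down to (4,7)
Step 11: enter (4,7), '\' deflects down->right, move right to (4,8)
Step 12: at (4,8) — EXIT via right edge, pos 4
Path length (cell visits): 12

Answer: 12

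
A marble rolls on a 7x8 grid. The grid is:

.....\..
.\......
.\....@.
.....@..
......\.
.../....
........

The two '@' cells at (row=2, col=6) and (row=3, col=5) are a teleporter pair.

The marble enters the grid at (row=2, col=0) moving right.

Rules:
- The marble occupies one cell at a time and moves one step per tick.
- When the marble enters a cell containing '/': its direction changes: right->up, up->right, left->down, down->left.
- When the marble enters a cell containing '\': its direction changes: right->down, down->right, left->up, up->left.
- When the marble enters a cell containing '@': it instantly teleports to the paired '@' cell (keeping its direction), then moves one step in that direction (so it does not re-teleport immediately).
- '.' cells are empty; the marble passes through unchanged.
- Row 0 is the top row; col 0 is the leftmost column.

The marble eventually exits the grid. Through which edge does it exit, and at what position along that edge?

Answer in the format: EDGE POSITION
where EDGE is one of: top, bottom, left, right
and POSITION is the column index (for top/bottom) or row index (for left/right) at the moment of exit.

Answer: bottom 1

Derivation:
Step 1: enter (2,0), '.' pass, move right to (2,1)
Step 2: enter (2,1), '\' deflects right->down, move down to (3,1)
Step 3: enter (3,1), '.' pass, move down to (4,1)
Step 4: enter (4,1), '.' pass, move down to (5,1)
Step 5: enter (5,1), '.' pass, move down to (6,1)
Step 6: enter (6,1), '.' pass, move down to (7,1)
Step 7: at (7,1) — EXIT via bottom edge, pos 1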